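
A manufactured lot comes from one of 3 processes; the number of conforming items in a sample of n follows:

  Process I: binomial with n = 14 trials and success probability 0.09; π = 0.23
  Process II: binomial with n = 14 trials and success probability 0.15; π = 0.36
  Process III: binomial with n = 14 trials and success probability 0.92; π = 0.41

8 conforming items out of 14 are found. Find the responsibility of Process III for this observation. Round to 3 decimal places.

0.609

P(component k | x) = P(Z=k)·f_k(x) / marginal(x), where marginal(x) = Σ_j P(Z=j)·f_j(x).
Evaluate each component's likelihood at the observed value:
  L_I = C(14,8)·0.09^8·0.91^6 = 3003·4.30467e-09·0.567869 = 7.34081e-06
  L_II = C(14,8)·0.15^8·0.85^6 = 3003·2.56289e-07·0.37715 = 0.000290268
  L_III = C(14,8)·0.92^8·0.08^6 = 3003·0.513219·2.62144e-07 = 0.000404015
Multiply by the mixture weights:
  P(Z=I)·L_I = 0.23 × 7.34081e-06 = 1.68839e-06
  P(Z=II)·L_II = 0.36 × 0.000290268 = 0.000104496
  P(Z=III)·L_III = 0.41 × 0.000404015 = 0.000165646
Evidence: 1.68839e-06 + 0.000104496 + 0.000165646 = 0.000271831
Responsibility of Process III: 0.000165646 / 0.000271831 ≈ 0.609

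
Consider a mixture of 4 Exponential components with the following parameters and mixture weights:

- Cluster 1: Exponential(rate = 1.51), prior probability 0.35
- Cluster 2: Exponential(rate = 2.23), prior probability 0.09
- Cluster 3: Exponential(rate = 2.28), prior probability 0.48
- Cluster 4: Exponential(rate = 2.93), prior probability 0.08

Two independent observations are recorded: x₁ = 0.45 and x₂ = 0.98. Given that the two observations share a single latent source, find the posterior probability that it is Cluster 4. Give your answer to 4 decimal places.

By Bayes' theorem, P(k | x) = P(Z=k) f_k(x) / Σ_j P(Z=j) f_j(x).
Since both observations come from the same component, the likelihood for component k is f_k(x₁)·f_k(x₂).
  L_1 = [0.765374] × [0.343802] = 0.263137
  L_2 = [0.817505] × [0.250725] = 0.204969
  L_3 = [0.817238] × [0.244088] = 0.199478
  L_4 = [0.783881] × [0.165895] = 0.130042
Multiply by the mixture weights:
  P(Z=1)·L_1 = 0.35 × 0.263137 = 0.0920979
  P(Z=2)·L_2 = 0.09 × 0.204969 = 0.0184472
  P(Z=3)·L_3 = 0.48 × 0.199478 = 0.0957497
  P(Z=4)·L_4 = 0.08 × 0.130042 = 0.0104034
Denominator: 0.0920979 + 0.0184472 + 0.0957497 + 0.0104034 = 0.216698
So the posterior for Cluster 4 is 0.0104034 / 0.216698 ≈ 0.0480.

0.0480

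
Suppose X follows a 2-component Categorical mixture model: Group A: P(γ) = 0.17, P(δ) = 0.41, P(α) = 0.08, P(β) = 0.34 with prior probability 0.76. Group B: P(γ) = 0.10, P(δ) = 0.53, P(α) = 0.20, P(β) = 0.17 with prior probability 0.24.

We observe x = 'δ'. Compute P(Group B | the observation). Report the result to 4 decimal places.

0.2899

By Bayes' theorem, P(k | x) = w_k f_k(x) / Σ_j w_j f_j(x).
Categorical probabilities:
  L_A = 0.41
  L_B = 0.53
Unnormalised posteriors:
  w_A·L_A = 0.76 × 0.41 = 0.3116
  w_B·L_B = 0.24 × 0.53 = 0.1272
Sum: 0.3116 + 0.1272 = 0.4388
So the posterior for Group B is 0.1272 / 0.4388 ≈ 0.2899.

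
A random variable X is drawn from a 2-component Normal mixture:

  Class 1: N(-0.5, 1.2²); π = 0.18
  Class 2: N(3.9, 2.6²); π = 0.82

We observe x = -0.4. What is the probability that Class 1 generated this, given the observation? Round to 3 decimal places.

0.650

The responsibility of component k is π_k f_k(x) divided by Σ_j π_j f_j(x).
Component likelihoods at x = -0.4:
  L_1 = 0.3313
  L_2 = 0.0390836
Multiply by the mixture weights:
  π_1·L_1 = 0.18 × 0.3313 = 0.0596339
  π_2·L_2 = 0.82 × 0.0390836 = 0.0320485
Sum: 0.0596339 + 0.0320485 = 0.0916824
P(Class 1 | -0.4) ≈ 0.650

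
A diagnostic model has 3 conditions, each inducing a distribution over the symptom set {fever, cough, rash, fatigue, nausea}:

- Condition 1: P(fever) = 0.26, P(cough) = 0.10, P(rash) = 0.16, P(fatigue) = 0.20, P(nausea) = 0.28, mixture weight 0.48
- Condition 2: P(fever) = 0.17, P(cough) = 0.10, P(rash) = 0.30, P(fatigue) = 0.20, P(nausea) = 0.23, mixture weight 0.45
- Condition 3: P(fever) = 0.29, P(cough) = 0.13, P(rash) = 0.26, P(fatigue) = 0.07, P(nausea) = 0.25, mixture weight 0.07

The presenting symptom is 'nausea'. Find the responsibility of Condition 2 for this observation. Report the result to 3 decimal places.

0.405

By Bayes' theorem, P(k | x) = w_k f_k(x) / Σ_j w_j f_j(x).
Evaluate each component's likelihood at the observed value:
  L_1 = P(nausea | comp) = 0.28
  L_2 = P(nausea | comp) = 0.23
  L_3 = P(nausea | comp) = 0.25
Unnormalised posteriors:
  w_1·L_1 = 0.48 × 0.28 = 0.1344
  w_2·L_2 = 0.45 × 0.23 = 0.1035
  w_3·L_3 = 0.07 × 0.25 = 0.0175
Evidence: 0.1344 + 0.1035 + 0.0175 = 0.2554
P(Condition 2 | the observation) = 0.1035 / 0.2554 ≈ 0.405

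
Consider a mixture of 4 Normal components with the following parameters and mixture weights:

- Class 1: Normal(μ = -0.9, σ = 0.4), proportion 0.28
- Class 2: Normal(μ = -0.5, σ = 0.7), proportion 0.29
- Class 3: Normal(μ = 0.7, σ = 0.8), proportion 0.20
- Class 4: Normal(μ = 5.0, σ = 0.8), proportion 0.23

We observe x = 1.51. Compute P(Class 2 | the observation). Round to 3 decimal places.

P(component k | x) = P(Z=k)·f_k(x) / marginal(x), where marginal(x) = Σ_j P(Z=j)·f_j(x).
Evaluate each component's likelihood at the observed value:
  L_1 = (1/(0.4·√(2π)))·exp(−(1.51−-0.9)²/(2·0.4²)) = 0.997356·exp(-18.15031) = 1.30698e-08
  L_2 = (1/(0.7·√(2π)))·exp(−(1.51−-0.5)²/(2·0.7²)) = 0.569918·exp(-4.12255) = 0.00923445
  L_3 = (1/(0.8·√(2π)))·exp(−(1.51−0.7)²/(2·0.8²)) = 0.498678·exp(-0.51258) = 0.298683
  L_4 = (1/(0.8·√(2π)))·exp(−(1.51−5.0)²/(2·0.8²)) = 0.498678·exp(-9.51570) = 3.67454e-05
Unnormalised posteriors:
  P(Z=1)·L_1 = 0.28 × 1.30698e-08 = 3.65955e-09
  P(Z=2)·L_2 = 0.29 × 0.00923445 = 0.00267799
  P(Z=3)·L_3 = 0.20 × 0.298683 = 0.0597366
  P(Z=4)·L_4 = 0.23 × 3.67454e-05 = 8.45144e-06
Sum: 3.65955e-09 + 0.00267799 + 0.0597366 + 8.45144e-06 = 0.062423
So the posterior for Class 2 is 0.00267799 / 0.062423 ≈ 0.043.

0.043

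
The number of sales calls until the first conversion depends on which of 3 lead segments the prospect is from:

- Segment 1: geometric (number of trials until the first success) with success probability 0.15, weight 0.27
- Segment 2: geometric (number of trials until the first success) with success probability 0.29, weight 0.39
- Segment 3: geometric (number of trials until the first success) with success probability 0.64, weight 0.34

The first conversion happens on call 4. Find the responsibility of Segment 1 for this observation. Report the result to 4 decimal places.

0.3294

P(component k | x) = π_k·f_k(x) / marginal(x), where marginal(x) = Σ_j π_j·f_j(x).
Geometric probabilities:
  p_1 = 0.15·(1−0.15)^3 = 0.15·0.614125 = 0.0921187
  p_2 = 0.29·(1−0.29)^3 = 0.29·0.357911 = 0.103794
  p_3 = 0.64·(1−0.64)^3 = 0.64·0.046656 = 0.0298598
Multiply by the mixture weights:
  π_1·p_1 = 0.27 × 0.0921187 = 0.0248721
  π_2·p_2 = 0.39 × 0.103794 = 0.0404797
  π_3·p_3 = 0.34 × 0.0298598 = 0.0101523
Marginal: 0.0248721 + 0.0404797 + 0.0101523 = 0.0755041
Responsibility of Segment 1: 0.0248721 / 0.0755041 ≈ 0.3294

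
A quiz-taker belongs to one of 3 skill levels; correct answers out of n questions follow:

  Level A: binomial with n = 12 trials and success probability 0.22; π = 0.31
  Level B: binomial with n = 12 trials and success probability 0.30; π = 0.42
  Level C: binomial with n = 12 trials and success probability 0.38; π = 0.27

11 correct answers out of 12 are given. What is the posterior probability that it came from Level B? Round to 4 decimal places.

0.1150

The responsibility of component k is π_k f_k(x) divided by Σ_j π_j f_j(x).
Evaluate each component's likelihood at the observed value:
  p_A = C(12,11)·0.22^11·0.78^1 = 12·5.84318e-08·0.78 = 5.46922e-07
  p_B = C(12,11)·0.30^11·0.70^1 = 12·1.77147e-06·0.7 = 1.48803e-05
  p_C = C(12,11)·0.38^11·0.62^1 = 12·2.38572e-05·0.62 = 0.000177498
Weight by the priors:
  π_A·p_A = 0.31 × 5.46922e-07 = 1.69546e-07
  π_B·p_B = 0.42 × 1.48803e-05 = 6.24975e-06
  π_C·p_C = 0.27 × 0.000177498 = 4.79244e-05
Evidence: 1.69546e-07 + 6.24975e-06 + 4.79244e-05 = 5.43436e-05
P(Level B | 11 correct answers out of 12) ≈ 0.1150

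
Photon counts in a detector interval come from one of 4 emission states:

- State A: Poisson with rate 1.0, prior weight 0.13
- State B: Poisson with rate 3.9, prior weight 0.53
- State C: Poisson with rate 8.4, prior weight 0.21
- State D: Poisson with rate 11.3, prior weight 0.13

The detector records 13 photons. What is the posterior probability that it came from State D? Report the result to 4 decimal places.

P(component k | x) = w_k·f_k(x) / marginal(x), where marginal(x) = Σ_j w_j·f_j(x).
Evaluate each component's likelihood at the observed value:
  L_A = 5.90779e-11
  L_B = 0.000156968
  L_C = 0.0374349
  L_D = 0.0973222
Prior × likelihood for each component:
  w_A·L_A = 0.13 × 5.90779e-11 = 7.68013e-12
  w_B·L_B = 0.53 × 0.000156968 = 8.3193e-05
  w_C·L_C = 0.21 × 0.0374349 = 0.00786133
  w_D·L_D = 0.13 × 0.0973222 = 0.0126519
Denominator: 7.68013e-12 + 8.3193e-05 + 0.00786133 + 0.0126519 = 0.0205964
So the posterior for State D is 0.0126519 / 0.0205964 ≈ 0.6143.

0.6143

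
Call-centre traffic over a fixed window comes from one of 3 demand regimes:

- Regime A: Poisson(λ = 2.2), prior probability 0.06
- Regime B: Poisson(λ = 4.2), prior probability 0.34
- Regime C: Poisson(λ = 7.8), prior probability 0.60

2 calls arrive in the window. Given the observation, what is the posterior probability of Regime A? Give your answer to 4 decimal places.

0.2347

P(component k | x) = w_k·f_k(x) / marginal(x), where marginal(x) = Σ_j w_j·f_j(x).
Evaluate each component's likelihood at the observed value:
  f_A = 0.268144
  f_B = 0.132261
  f_C = 0.0124641
Multiply by the mixture weights:
  w_A·f_A = 0.06 × 0.268144 = 0.0160886
  w_B·f_B = 0.34 × 0.132261 = 0.0449687
  w_C·f_C = 0.60 × 0.0124641 = 0.00747848
Normaliser: 0.0160886 + 0.0449687 + 0.00747848 = 0.0685358
Responsibility of Regime A: 0.0160886 / 0.0685358 ≈ 0.2347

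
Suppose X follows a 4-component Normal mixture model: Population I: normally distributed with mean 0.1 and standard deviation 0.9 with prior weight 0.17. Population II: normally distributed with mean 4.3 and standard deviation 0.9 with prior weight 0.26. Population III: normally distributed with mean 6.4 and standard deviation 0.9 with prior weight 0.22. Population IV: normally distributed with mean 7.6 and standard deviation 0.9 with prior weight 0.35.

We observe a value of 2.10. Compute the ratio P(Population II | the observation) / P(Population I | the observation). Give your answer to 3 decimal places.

0.911

Since P(k|x) ∝ π_k f_k(x), the posterior odds are π_i f_i(x) / (π_j f_j(x)).
Evaluate each component's likelihood at the observed value:
  f_I = (1/(0.9·√(2π)))·exp(−(2.10−0.1)²/(2·0.9²)) = 0.443269·exp(-2.46914) = 0.0375263
  f_II = (1/(0.9·√(2π)))·exp(−(2.10−4.3)²/(2·0.9²)) = 0.443269·exp(-2.98765) = 0.0223432
  f_III = (1/(0.9·√(2π)))·exp(−(2.10−6.4)²/(2·0.9²)) = 0.443269·exp(-11.41358) = 4.89568e-06
  f_IV = (1/(0.9·√(2π)))·exp(−(2.10−7.6)²/(2·0.9²)) = 0.443269·exp(-18.67284) = 3.44474e-09
0.00580924 / 0.00637947 ≈ 0.911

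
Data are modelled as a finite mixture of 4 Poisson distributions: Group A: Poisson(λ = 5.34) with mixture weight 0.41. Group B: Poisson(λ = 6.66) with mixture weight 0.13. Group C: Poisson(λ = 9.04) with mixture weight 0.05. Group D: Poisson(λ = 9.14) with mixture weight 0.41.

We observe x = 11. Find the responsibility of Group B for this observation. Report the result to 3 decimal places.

0.086

P(component k | x) = π_k·f_k(x) / marginal(x), where marginal(x) = Σ_j π_j·f_j(x).
Evaluate each component's likelihood at the observed value:
  p_A = e^(−5.34)·5.34^11/11! = 0.0120967
  p_B = e^(−6.66)·6.66^11/11! = 0.0366994
  p_C = e^(−9.04)·9.04^11/11! = 0.0978757
  p_D = e^(−9.14)·9.14^11/11! = 0.0999542
Unnormalised posteriors:
  π_A·p_A = 0.41 × 0.0120967 = 0.00495963
  π_B·p_B = 0.13 × 0.0366994 = 0.00477093
  π_C·p_C = 0.05 × 0.0978757 = 0.00489379
  π_D·p_D = 0.41 × 0.0999542 = 0.0409812
Sum: 0.00495963 + 0.00477093 + 0.00489379 + 0.0409812 = 0.0556056
P(Group B | x) = 0.00477093 / 0.0556056 ≈ 0.086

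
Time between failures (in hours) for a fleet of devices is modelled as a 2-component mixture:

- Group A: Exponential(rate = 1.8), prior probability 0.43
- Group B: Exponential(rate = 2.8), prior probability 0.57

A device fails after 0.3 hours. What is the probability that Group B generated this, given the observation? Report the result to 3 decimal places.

0.604

Apply Bayes' rule: the posterior for each component is proportional to its prior times its likelihood at x.
Exponential densities:
  p_A = 1.04895
  p_B = 1.20879
Unnormalised posteriors:
  P(Z=A)·p_A = 0.43 × 1.04895 = 0.451047
  P(Z=B)·p_B = 0.57 × 1.20879 = 0.68901
Sum: 0.451047 + 0.68901 = 1.14006
P(Group B | x) = 0.68901 / 1.14006 ≈ 0.604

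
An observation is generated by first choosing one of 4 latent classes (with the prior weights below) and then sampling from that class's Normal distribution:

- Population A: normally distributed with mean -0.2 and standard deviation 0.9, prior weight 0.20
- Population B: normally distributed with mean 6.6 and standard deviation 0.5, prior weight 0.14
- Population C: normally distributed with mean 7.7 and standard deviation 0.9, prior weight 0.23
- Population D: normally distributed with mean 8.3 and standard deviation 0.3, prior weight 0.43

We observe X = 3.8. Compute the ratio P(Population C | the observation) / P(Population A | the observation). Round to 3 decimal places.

Posterior odds = (w_i f_i(x)) / (w_j f_j(x)); the normalising sum cancels.
Normal densities:
  L_A = (1/(0.9·√(2π)))·exp(−(3.8−-0.2)²/(2·0.9²)) = 0.443269·exp(-9.87654) = 2.27688e-05
  L_B = (1/(0.5·√(2π)))·exp(−(3.8−6.6)²/(2·0.5²)) = 0.797885·exp(-15.68000) = 1.23652e-07
  L_C = (1/(0.9·√(2π)))·exp(−(3.8−7.7)²/(2·0.9²)) = 0.443269·exp(-9.38889) = 3.70787e-05
  L_D = (1/(0.3·√(2π)))·exp(−(3.8−8.3)²/(2·0.3²)) = 1.329808·exp(-112.50000) = 1.84357e-49
Odds = (0.23/0.20) × (3.70787e-05/2.27688e-05) = 1.15 × 1.62849 ≈ 1.873

1.873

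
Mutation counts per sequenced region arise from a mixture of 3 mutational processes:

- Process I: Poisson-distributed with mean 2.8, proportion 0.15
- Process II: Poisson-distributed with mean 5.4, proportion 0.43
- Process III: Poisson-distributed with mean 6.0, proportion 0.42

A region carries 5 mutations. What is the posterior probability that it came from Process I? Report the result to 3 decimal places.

P(component k | x) = π_k·f_k(x) / marginal(x), where marginal(x) = Σ_j π_j·f_j(x).
Evaluate each component's likelihood at the observed value:
  f_I = 0.0872136
  f_II = 0.172821
  f_III = 0.160623
Unnormalised posteriors:
  π_I·f_I = 0.15 × 0.0872136 = 0.013082
  π_II·f_II = 0.43 × 0.172821 = 0.0743132
  π_III·f_III = 0.42 × 0.160623 = 0.0674617
Evidence: 0.013082 + 0.0743132 + 0.0674617 = 0.154857
P(Process I | x) ≈ 0.084

0.084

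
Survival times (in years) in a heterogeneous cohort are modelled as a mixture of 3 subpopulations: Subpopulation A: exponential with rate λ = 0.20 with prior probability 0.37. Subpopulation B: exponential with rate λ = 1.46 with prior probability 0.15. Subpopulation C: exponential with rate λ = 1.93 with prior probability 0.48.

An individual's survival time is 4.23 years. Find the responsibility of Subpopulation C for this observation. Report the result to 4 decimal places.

P(component k | x) = π_k·f_k(x) / marginal(x), where marginal(x) = Σ_j π_j·f_j(x).
Component likelihoods at x = 4.23 years:
  L_A = 0.20·e^(−0.20·4.23) = 0.20·e^(−0.8460) = 0.0858256
  L_B = 1.46·e^(−1.46·4.23) = 1.46·e^(−6.1758) = 0.00303555
  L_C = 1.93·e^(−1.93·4.23) = 1.93·e^(−8.1639) = 0.000549567
Weight by the priors:
  π_A·L_A = 0.37 × 0.0858256 = 0.0317555
  π_B·L_B = 0.15 × 0.00303555 = 0.000455332
  π_C·L_C = 0.48 × 0.000549567 = 0.000263792
Evidence: 0.0317555 + 0.000455332 + 0.000263792 = 0.0324746
So the posterior for Subpopulation C is 0.000263792 / 0.0324746 ≈ 0.0081.

0.0081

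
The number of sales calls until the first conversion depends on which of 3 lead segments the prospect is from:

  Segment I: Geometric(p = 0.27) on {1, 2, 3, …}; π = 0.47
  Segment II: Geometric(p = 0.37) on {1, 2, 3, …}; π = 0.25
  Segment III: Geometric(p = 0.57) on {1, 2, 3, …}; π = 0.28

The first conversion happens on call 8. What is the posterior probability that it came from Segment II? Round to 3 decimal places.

0.201

Apply Bayes' rule: the posterior for each component is proportional to its prior times its likelihood at x.
Geometric probabilities:
  p_I = 0.029828
  p_II = 0.0145742
  p_III = 0.00154937
Multiply by the mixture weights:
  π_I·p_I = 0.47 × 0.029828 = 0.0140191
  π_II·p_II = 0.25 × 0.0145742 = 0.00364356
  π_III·p_III = 0.28 × 0.00154937 = 0.000433823
Evidence: 0.0140191 + 0.00364356 + 0.000433823 = 0.0180965
P(Segment II | x) = 0.00364356 / 0.0180965 ≈ 0.201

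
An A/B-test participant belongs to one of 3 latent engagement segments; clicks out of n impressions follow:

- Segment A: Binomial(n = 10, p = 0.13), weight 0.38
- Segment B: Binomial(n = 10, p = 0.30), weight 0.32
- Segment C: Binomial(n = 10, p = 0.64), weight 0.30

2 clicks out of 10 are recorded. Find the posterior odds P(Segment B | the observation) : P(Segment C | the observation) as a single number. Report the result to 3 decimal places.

47.893

Since P(k|x) ∝ w_k f_k(x), the posterior odds are w_i f_i(x) / (w_j f_j(x)).
Evaluate each component's likelihood at the observed value:
  p_A = 0.249605
  p_B = 0.233474
  p_C = 0.00519987
Odds = (0.32/0.30) × (0.233474/0.00519987) = 1.06667 × 44.9001 ≈ 47.893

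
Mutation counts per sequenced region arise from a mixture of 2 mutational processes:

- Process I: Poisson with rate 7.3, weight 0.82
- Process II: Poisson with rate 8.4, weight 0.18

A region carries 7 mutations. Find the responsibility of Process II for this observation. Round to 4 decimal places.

0.1633

Apply Bayes' rule: the posterior for each component is proportional to its prior times its likelihood at x.
Component likelihoods at x = 7 mutations:
  f_I = 0.148074
  f_II = 0.131659
Prior × likelihood for each component:
  π_I·f_I = 0.82 × 0.148074 = 0.121421
  π_II·f_II = 0.18 × 0.131659 = 0.0236986
Marginal: 0.121421 + 0.0236986 = 0.14512
So the posterior for Process II is 0.0236986 / 0.14512 ≈ 0.1633.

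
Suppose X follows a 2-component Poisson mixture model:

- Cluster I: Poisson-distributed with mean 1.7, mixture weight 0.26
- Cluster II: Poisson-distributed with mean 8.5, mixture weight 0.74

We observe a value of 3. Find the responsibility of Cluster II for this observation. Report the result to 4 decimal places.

0.2838

The responsibility of component k is w_k f_k(x) divided by Σ_j w_j f_j(x).
Evaluate each component's likelihood at the observed value:
  f_I = e^(−1.7)·1.7^3/3! = 0.149587
  f_II = e^(−8.5)·8.5^3/3! = 0.0208258
Multiply by the mixture weights:
  w_I·f_I = 0.26 × 0.149587 = 0.0388927
  w_II·f_II = 0.74 × 0.0208258 = 0.0154111
Denominator: 0.0388927 + 0.0154111 = 0.0543038
Responsibility of Cluster II: 0.0154111 / 0.0543038 ≈ 0.2838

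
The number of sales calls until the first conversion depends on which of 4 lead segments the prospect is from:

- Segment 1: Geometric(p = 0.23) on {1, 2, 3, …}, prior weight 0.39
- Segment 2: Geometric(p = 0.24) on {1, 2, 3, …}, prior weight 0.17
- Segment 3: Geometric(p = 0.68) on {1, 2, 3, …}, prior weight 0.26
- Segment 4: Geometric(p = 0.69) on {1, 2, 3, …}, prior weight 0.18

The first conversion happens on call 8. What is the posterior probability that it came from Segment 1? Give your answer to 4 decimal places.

0.7034

By Bayes' theorem, P(k | x) = π_k f_k(x) / Σ_j π_j f_j(x).
Evaluate each component's likelihood at the observed value:
  f_1 = 0.0369116
  f_2 = 0.0351485
  f_3 = 0.000233646
  f_4 = 0.000189837
Prior × likelihood for each component:
  π_1·f_1 = 0.39 × 0.0369116 = 0.0143955
  π_2·f_2 = 0.17 × 0.0351485 = 0.00597524
  π_3·f_3 = 0.26 × 0.000233646 = 6.0748e-05
  π_4·f_4 = 0.18 × 0.000189837 = 3.41707e-05
Marginal: 0.0143955 + 0.00597524 + 6.0748e-05 + 3.41707e-05 = 0.0204657
Responsibility of Segment 1: 0.0143955 / 0.0204657 ≈ 0.7034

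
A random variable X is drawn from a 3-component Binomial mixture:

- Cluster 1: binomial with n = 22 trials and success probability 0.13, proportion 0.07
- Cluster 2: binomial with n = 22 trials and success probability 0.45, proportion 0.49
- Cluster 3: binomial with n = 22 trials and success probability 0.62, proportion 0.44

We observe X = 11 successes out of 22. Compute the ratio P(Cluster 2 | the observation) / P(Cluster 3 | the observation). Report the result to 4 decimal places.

1.9149

Posterior odds = (P(Z=i) f_i(x)) / (P(Z=j) f_j(x)); the normalising sum cancels.
Component likelihoods at x = 11 successes out of 22:
  p_1 = C(22,11)·0.13^11·0.87^11 = 705432·1.79216e-10·0.216128 = 2.7324e-05
  p_2 = C(22,11)·0.45^11·0.55^11 = 705432·0.000153228·0.00139312 = 0.150585
  p_3 = C(22,11)·0.62^11·0.38^11 = 705432·0.00520366·2.38572e-05 = 0.0875756
0.0737868 / 0.0385333 ≈ 1.9149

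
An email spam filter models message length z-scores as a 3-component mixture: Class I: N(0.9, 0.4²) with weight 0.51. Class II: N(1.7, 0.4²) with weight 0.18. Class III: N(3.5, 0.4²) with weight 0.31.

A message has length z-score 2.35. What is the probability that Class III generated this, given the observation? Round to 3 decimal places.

0.092

By Bayes' theorem, P(k | x) = w_k f_k(x) / Σ_j w_j f_j(x).
Component likelihoods at x = 2.35:
  f_I = (1/(0.4·√(2π)))·exp(−(2.35−0.9)²/(2·0.4²)) = 0.997356·exp(-6.57031) = 0.00139765
  f_II = (1/(0.4·√(2π)))·exp(−(2.35−1.7)²/(2·0.4²)) = 0.997356·exp(-1.32031) = 0.266346
  f_III = (1/(0.4·√(2π)))·exp(−(2.35−3.5)²/(2·0.4²)) = 0.997356·exp(-4.13281) = 0.0159953
Multiply by the mixture weights:
  w_I·f_I = 0.51 × 0.00139765 = 0.000712803
  w_II·f_II = 0.18 × 0.266346 = 0.0479422
  w_III·f_III = 0.31 × 0.0159953 = 0.00495854
Normaliser: 0.000712803 + 0.0479422 + 0.00495854 = 0.0536136
P(Class III | the observation) ≈ 0.092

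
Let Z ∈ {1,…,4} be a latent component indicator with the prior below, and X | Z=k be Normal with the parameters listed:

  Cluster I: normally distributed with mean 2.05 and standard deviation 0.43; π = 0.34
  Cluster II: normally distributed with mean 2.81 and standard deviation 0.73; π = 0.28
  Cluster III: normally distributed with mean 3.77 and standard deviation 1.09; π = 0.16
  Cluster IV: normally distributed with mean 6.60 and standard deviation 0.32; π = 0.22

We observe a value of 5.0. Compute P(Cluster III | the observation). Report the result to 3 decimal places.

P(component k | x) = π_k·f_k(x) / marginal(x), where marginal(x) = Σ_j π_j·f_j(x).
Evaluate each component's likelihood at the observed value:
  p_I = 5.58719e-11
  p_II = 0.00607103
  p_III = 0.19363
  p_IV = 4.646e-06
Unnormalised posteriors:
  π_I·p_I = 0.34 × 5.58719e-11 = 1.89965e-11
  π_II·p_II = 0.28 × 0.00607103 = 0.00169989
  π_III·p_III = 0.16 × 0.19363 = 0.0309808
  π_IV·p_IV = 0.22 × 4.646e-06 = 1.02212e-06
Sum: 1.89965e-11 + 0.00169989 + 0.0309808 + 1.02212e-06 = 0.0326817
P(Cluster III | 5.0) = 0.0309808 / 0.0326817 ≈ 0.948

0.948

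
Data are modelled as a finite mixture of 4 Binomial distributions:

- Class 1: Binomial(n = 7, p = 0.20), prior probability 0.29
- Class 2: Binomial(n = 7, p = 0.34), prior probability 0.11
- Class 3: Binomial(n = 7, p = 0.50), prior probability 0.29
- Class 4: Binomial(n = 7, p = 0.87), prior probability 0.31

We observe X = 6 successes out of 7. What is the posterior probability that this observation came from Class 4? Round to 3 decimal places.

0.880

Posterior ∝ prior × likelihood, so P(k | x) ∝ π_k f_k(x); normalise over all components.
Component likelihoods at x = 6 successes out of 7:
  L_1 = 0.0003584
  L_2 = 0.007137
  L_3 = 0.0546875
  L_4 = 0.3946
Unnormalised posteriors:
  π_1·L_1 = 0.29 × 0.0003584 = 0.000103936
  π_2·L_2 = 0.11 × 0.007137 = 0.00078507
  π_3·L_3 = 0.29 × 0.0546875 = 0.0158594
  π_4·L_4 = 0.31 × 0.3946 = 0.122326
Evidence: 0.000103936 + 0.00078507 + 0.0158594 + 0.122326 = 0.139074
So the posterior for Class 4 is 0.122326 / 0.139074 ≈ 0.880.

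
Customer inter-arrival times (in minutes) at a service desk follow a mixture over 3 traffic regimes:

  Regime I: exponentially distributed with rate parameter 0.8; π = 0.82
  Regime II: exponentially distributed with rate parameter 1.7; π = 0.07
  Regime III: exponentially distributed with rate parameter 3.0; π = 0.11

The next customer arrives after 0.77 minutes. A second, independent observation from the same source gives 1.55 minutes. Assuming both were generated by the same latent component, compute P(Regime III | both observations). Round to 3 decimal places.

The responsibility of component k is w_k f_k(x) divided by Σ_j w_j f_j(x).
Since both observations come from the same component, the likelihood for component k is f_k(x₁)·f_k(x₂).
  L_I = [0.43208] × [0.231507] = 0.10003
  L_II = [0.459153] × [0.121922] = 0.055981
  L_III = [0.297784] × [0.0286848] = 0.00854187
Multiply by the mixture weights:
  w_I·L_I = 0.82 × 0.10003 = 0.0820244
  w_II·L_II = 0.07 × 0.055981 = 0.00391867
  w_III·L_III = 0.11 × 0.00854187 = 0.000939606
Evidence: 0.0820244 + 0.00391867 + 0.000939606 = 0.0868827
Responsibility of Regime III: 0.000939606 / 0.0868827 ≈ 0.011

0.011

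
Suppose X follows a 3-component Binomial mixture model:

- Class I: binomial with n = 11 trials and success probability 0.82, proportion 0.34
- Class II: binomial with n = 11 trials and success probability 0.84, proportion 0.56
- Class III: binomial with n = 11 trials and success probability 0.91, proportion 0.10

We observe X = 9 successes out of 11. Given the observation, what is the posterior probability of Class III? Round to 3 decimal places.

P(component k | x) = π_k·f_k(x) / marginal(x), where marginal(x) = Σ_j π_j·f_j(x).
Binomial probabilities:
  p_I = C(11,9)·0.82^9·0.18^2 = 55·0.16762·0.0324 = 0.298698
  p_II = C(11,9)·0.84^9·0.16^2 = 55·0.208216·0.0256 = 0.293168
  p_III = C(11,9)·0.91^9·0.09^2 = 55·0.42793·0.0081 = 0.190643
Prior × likelihood for each component:
  π_I·p_I = 0.34 × 0.298698 = 0.101557
  π_II·p_II = 0.56 × 0.293168 = 0.164174
  π_III·p_III = 0.10 × 0.190643 = 0.0190643
Marginal: 0.101557 + 0.164174 + 0.0190643 = 0.284796
So the posterior for Class III is 0.0190643 / 0.284796 ≈ 0.067.

0.067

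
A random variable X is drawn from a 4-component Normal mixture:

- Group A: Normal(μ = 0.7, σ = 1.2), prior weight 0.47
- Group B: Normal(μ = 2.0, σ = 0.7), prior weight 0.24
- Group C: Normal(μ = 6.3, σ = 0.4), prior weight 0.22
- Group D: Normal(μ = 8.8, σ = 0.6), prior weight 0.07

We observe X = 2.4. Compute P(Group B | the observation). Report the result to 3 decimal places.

0.670

Apply Bayes' rule: the posterior for each component is proportional to its prior times its likelihood at x.
Evaluate each component's likelihood at the observed value:
  p_A = 0.121878
  p_B = 0.484068
  p_C = 2.27138e-21
  p_D = 1.30686e-25
Unnormalised posteriors:
  P(Z=A)·p_A = 0.47 × 0.121878 = 0.0572828
  P(Z=B)·p_B = 0.24 × 0.484068 = 0.116176
  P(Z=C)·p_C = 0.22 × 2.27138e-21 = 4.99704e-22
  P(Z=D)·p_D = 0.07 × 1.30686e-25 = 9.148e-27
Evidence: 0.0572828 + 0.116176 + 4.99704e-22 + 9.148e-27 = 0.173459
P(Group B | x) = 0.116176 / 0.173459 ≈ 0.670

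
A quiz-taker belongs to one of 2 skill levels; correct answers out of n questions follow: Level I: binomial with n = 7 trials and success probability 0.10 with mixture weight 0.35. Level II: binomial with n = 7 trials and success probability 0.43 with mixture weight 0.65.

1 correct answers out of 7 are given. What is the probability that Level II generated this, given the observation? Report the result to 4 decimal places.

The responsibility of component k is P(Z=k) f_k(x) divided by Σ_j P(Z=j) f_j(x).
Component likelihoods at x = 1 correct answers out of 7:
  f_I = C(7,1)·0.10^1·0.90^6 = 7·0.1·0.531441 = 0.372009
  f_II = C(7,1)·0.43^1·0.57^6 = 7·0.43·0.0342964 = 0.103232
Prior × likelihood for each component:
  P(Z=I)·f_I = 0.35 × 0.372009 = 0.130203
  P(Z=II)·f_II = 0.65 × 0.103232 = 0.067101
Denominator: 0.130203 + 0.067101 = 0.197304
P(Level II | 1 correct answers out of 7) = 0.067101 / 0.197304 ≈ 0.3401

0.3401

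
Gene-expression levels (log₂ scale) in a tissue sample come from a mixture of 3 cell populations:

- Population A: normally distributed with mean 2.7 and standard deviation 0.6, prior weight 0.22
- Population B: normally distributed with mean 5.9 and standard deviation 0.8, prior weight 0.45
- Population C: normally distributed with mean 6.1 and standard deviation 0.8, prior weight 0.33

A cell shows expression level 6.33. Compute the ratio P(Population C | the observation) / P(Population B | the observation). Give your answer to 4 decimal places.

0.8130

Since P(k|x) ∝ P(Z=k) f_k(x), the posterior odds are P(Z=i) f_i(x) / (P(Z=j) f_j(x)).
Normal densities:
  f_A = 7.4925e-09
  f_B = 0.431603
  f_C = 0.478488
Odds = (0.33/0.45) × (0.478488/0.431603) = 0.733333 × 1.10863 ≈ 0.8130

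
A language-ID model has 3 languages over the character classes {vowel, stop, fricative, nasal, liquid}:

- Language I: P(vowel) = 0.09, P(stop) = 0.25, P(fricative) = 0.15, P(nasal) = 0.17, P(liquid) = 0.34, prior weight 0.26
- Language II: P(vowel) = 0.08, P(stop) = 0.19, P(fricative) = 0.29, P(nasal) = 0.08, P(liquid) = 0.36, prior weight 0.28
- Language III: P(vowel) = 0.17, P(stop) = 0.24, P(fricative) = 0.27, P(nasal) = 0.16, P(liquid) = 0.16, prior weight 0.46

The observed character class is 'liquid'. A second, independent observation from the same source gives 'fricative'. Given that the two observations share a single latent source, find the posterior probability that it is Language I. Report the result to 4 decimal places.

P(component k | x) = P(Z=k)·f_k(x) / marginal(x), where marginal(x) = Σ_j P(Z=j)·f_j(x).
Since both observations come from the same component, the likelihood for component k is f_k(x₁)·f_k(x₂).
  L_I = [P(liquid | comp) = 0.34] × [0.15] = 0.051
  L_II = [P(liquid | comp) = 0.36] × [0.29] = 0.1044
  L_III = [P(liquid | comp) = 0.16] × [0.27] = 0.0432
Weight by the priors:
  P(Z=I)·L_I = 0.26 × 0.051 = 0.01326
  P(Z=II)·L_II = 0.28 × 0.1044 = 0.029232
  P(Z=III)·L_III = 0.46 × 0.0432 = 0.019872
Sum: 0.01326 + 0.029232 + 0.019872 = 0.062364
So the posterior for Language I is 0.01326 / 0.062364 ≈ 0.2126.

0.2126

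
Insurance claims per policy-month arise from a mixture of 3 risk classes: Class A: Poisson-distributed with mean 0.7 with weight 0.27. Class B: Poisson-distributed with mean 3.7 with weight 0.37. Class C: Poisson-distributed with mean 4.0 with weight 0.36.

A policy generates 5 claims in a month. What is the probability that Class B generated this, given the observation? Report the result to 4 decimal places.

Apply Bayes' rule: the posterior for each component is proportional to its prior times its likelihood at x.
Evaluate each component's likelihood at the observed value:
  p_A = 0.000695509
  p_B = 0.142869
  p_C = 0.156293
Unnormalised posteriors:
  π_A·p_A = 0.27 × 0.000695509 = 0.000187787
  π_B·p_B = 0.37 × 0.142869 = 0.0528615
  π_C·p_C = 0.36 × 0.156293 = 0.0562656
Normaliser: 0.000187787 + 0.0528615 + 0.0562656 = 0.109315
P(Class B | 5 claims) ≈ 0.4836

0.4836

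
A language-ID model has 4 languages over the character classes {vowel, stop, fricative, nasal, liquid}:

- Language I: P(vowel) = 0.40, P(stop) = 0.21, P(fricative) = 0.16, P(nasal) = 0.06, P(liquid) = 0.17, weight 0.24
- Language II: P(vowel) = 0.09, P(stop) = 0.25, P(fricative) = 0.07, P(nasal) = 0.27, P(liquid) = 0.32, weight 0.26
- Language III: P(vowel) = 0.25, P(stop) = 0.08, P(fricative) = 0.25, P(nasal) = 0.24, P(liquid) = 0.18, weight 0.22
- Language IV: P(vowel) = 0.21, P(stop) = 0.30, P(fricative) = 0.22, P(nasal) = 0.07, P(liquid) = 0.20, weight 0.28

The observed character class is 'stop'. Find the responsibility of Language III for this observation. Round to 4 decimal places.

P(component k | x) = π_k·f_k(x) / marginal(x), where marginal(x) = Σ_j π_j·f_j(x).
Component likelihoods at x = 'stop':
  p_I = P(stop | comp) = 0.21
  p_II = P(stop | comp) = 0.25
  p_III = P(stop | comp) = 0.08
  p_IV = P(stop | comp) = 0.30
Weight by the priors:
  π_I·p_I = 0.24 × 0.21 = 0.0504
  π_II·p_II = 0.26 × 0.25 = 0.065
  π_III·p_III = 0.22 × 0.08 = 0.0176
  π_IV·p_IV = 0.28 × 0.3 = 0.084
Normaliser: 0.0504 + 0.065 + 0.0176 + 0.084 = 0.217
So the posterior for Language III is 0.0176 / 0.217 ≈ 0.0811.

0.0811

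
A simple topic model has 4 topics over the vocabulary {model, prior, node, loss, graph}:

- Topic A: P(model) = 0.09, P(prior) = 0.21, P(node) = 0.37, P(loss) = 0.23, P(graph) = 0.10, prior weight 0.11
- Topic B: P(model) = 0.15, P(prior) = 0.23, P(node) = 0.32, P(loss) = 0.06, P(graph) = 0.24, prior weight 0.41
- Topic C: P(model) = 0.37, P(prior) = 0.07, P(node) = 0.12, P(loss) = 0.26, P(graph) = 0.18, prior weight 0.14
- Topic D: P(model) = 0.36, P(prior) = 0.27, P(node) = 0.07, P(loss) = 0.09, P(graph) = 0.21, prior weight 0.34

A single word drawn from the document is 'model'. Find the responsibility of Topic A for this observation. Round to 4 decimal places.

0.0403

The responsibility of component k is π_k f_k(x) divided by Σ_j π_j f_j(x).
Evaluate each component's likelihood at the observed value:
  f_A = 0.09
  f_B = 0.15
  f_C = 0.37
  f_D = 0.36
Multiply by the mixture weights:
  π_A·f_A = 0.11 × 0.09 = 0.0099
  π_B·f_B = 0.41 × 0.15 = 0.0615
  π_C·f_C = 0.14 × 0.37 = 0.0518
  π_D·f_D = 0.34 × 0.36 = 0.1224
Normaliser: 0.0099 + 0.0615 + 0.0518 + 0.1224 = 0.2456
P(Topic A | x) ≈ 0.0403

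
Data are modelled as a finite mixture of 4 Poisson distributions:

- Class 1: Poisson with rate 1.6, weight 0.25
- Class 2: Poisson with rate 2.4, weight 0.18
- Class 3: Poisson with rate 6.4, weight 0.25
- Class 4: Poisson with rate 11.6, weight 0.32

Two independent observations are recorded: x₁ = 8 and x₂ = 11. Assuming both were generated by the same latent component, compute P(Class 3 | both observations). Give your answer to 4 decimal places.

Apply Bayes' rule: the posterior for each component is proportional to its prior times its likelihood at x.
Since both observations come from the same component, the likelihood for component k is f_k(x₁)·f_k(x₂).
  f_1 = [0.000215064] × [8.89801e-07] = 1.91364e-10
  f_2 = [0.00247664] × [3.45829e-05] = 8.56493e-08
  f_3 = [0.115994] × [0.0307142] = 0.00356266
  f_4 = [0.0745294] × [0.117508] = 0.00875777
Weight by the priors:
  π_1·f_1 = 0.25 × 1.91364e-10 = 4.78411e-11
  π_2·f_2 = 0.18 × 8.56493e-08 = 1.54169e-08
  π_3·f_3 = 0.25 × 0.00356266 = 0.000890664
  π_4·f_4 = 0.32 × 0.00875777 = 0.00280249
Denominator: 4.78411e-11 + 1.54169e-08 + 0.000890664 + 0.00280249 = 0.00369317
Responsibility of Class 3: 0.000890664 / 0.00369317 ≈ 0.2412

0.2412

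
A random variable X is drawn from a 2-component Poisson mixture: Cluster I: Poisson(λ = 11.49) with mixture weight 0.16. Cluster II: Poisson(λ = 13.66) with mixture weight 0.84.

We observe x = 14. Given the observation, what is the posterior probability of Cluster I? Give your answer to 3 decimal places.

The responsibility of component k is w_k f_k(x) divided by Σ_j w_j f_j(x).
Poisson probabilities:
  L_I = 0.0820405
  L_II = 0.105545
Weight by the priors:
  w_I·L_I = 0.16 × 0.0820405 = 0.0131265
  w_II·L_II = 0.84 × 0.105545 = 0.088658
Sum: 0.0131265 + 0.088658 = 0.101785
P(Cluster I | x) ≈ 0.129

0.129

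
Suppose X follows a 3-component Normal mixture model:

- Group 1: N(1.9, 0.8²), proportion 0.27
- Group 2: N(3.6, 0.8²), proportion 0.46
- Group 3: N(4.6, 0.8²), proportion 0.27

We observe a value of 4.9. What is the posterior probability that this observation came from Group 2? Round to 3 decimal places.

0.328

Posterior ∝ prior × likelihood, so P(k | x) ∝ π_k f_k(x); normalise over all components.
Component likelihoods at x = 4.9:
  L_1 = (1/(0.8·√(2π)))·exp(−(4.9−1.9)²/(2·0.8²)) = 0.498678·exp(-7.03125) = 0.000440745
  L_2 = (1/(0.8·√(2π)))·exp(−(4.9−3.6)²/(2·0.8²)) = 0.498678·exp(-1.32031) = 0.133173
  L_3 = (1/(0.8·√(2π)))·exp(−(4.9−4.6)²/(2·0.8²)) = 0.498678·exp(-0.07031) = 0.464819
Weight by the priors:
  π_1·L_1 = 0.27 × 0.000440745 = 0.000119001
  π_2·L_2 = 0.46 × 0.133173 = 0.0612595
  π_3·L_3 = 0.27 × 0.464819 = 0.125501
Normaliser: 0.000119001 + 0.0612595 + 0.125501 = 0.18688
Responsibility of Group 2: 0.0612595 / 0.18688 ≈ 0.328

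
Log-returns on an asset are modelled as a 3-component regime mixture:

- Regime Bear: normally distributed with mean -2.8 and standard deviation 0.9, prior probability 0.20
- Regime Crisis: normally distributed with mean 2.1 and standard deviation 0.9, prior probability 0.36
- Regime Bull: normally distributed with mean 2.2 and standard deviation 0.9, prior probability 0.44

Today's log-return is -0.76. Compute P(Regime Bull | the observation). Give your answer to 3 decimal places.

By Bayes' theorem, P(k | x) = π_k f_k(x) / Σ_j π_j f_j(x).
Normal densities:
  p_Bear = 0.0339636
  p_Crisis = 0.00284352
  p_Bull = 0.00198532
Unnormalised posteriors:
  π_Bear·p_Bear = 0.20 × 0.0339636 = 0.00679271
  π_Crisis·p_Crisis = 0.36 × 0.00284352 = 0.00102367
  π_Bull·p_Bull = 0.44 × 0.00198532 = 0.000873543
Sum: 0.00679271 + 0.00102367 + 0.000873543 = 0.00868992
Responsibility of Regime Bull: 0.000873543 / 0.00868992 ≈ 0.101

0.101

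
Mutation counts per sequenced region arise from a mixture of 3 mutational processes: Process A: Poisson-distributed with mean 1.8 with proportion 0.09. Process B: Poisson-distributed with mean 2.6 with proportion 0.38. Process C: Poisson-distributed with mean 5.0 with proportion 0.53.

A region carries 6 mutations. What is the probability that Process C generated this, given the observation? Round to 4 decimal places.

Posterior ∝ prior × likelihood, so P(k | x) ∝ π_k f_k(x); normalise over all components.
Poisson probabilities:
  L_A = 0.00780859
  L_B = 0.0318671
  L_C = 0.146223
Prior × likelihood for each component:
  π_A·L_A = 0.09 × 0.00780859 = 0.000702773
  π_B·L_B = 0.38 × 0.0318671 = 0.0121095
  π_C·L_C = 0.53 × 0.146223 = 0.0774981
Denominator: 0.000702773 + 0.0121095 + 0.0774981 = 0.0903103
P(Process C | 6 mutations) = 0.0774981 / 0.0903103 ≈ 0.8581

0.8581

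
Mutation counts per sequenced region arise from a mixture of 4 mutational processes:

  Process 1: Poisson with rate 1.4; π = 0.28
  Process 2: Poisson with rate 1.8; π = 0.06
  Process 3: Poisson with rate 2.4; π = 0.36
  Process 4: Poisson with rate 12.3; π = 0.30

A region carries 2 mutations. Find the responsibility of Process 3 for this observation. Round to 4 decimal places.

0.5287

P(component k | x) = w_k·f_k(x) / marginal(x), where marginal(x) = Σ_j w_j·f_j(x).
Evaluate each component's likelihood at the observed value:
  L_1 = 0.241665
  L_2 = 0.267784
  L_3 = 0.261268
  L_4 = 0.000344317
Multiply by the mixture weights:
  w_1·L_1 = 0.28 × 0.241665 = 0.0676662
  w_2·L_2 = 0.06 × 0.267784 = 0.0160671
  w_3·L_3 = 0.36 × 0.261268 = 0.0940564
  w_4·L_4 = 0.30 × 0.000344317 = 0.000103295
Evidence: 0.0676662 + 0.0160671 + 0.0940564 + 0.000103295 = 0.177893
Responsibility of Process 3: 0.0940564 / 0.177893 ≈ 0.5287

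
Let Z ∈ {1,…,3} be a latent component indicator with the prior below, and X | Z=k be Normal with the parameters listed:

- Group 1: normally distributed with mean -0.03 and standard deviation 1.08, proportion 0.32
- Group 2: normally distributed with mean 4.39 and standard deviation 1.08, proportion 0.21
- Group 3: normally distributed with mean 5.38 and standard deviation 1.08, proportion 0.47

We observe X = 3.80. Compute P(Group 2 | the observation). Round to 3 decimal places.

0.528

By Bayes' theorem, P(k | x) = P(Z=k) f_k(x) / Σ_j P(Z=j) f_j(x).
Component likelihoods at x = 3.80:
  L_1 = (1/(1.08·√(2π)))·exp(−(3.80−-0.03)²/(2·1.08²)) = 0.369391·exp(-6.28811) = 0.000686429
  L_2 = (1/(1.08·√(2π)))·exp(−(3.80−4.39)²/(2·1.08²)) = 0.369391·exp(-0.14922) = 0.318186
  L_3 = (1/(1.08·√(2π)))·exp(−(3.80−5.38)²/(2·1.08²)) = 0.369391·exp(-1.07013) = 0.126688
Weight by the priors:
  P(Z=1)·L_1 = 0.32 × 0.000686429 = 0.000219657
  P(Z=2)·L_2 = 0.21 × 0.318186 = 0.066819
  P(Z=3)·L_3 = 0.47 × 0.126688 = 0.0595432
Sum: 0.000219657 + 0.066819 + 0.0595432 = 0.126582
So the posterior for Group 2 is 0.066819 / 0.126582 ≈ 0.528.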